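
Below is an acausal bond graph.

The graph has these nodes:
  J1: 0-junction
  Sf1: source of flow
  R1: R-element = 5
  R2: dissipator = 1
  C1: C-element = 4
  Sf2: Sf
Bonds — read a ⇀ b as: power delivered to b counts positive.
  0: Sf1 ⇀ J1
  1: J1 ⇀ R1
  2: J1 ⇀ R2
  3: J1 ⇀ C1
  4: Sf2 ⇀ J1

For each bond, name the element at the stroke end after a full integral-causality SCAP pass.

bond 0 →Sf1
bond 1 →R1
bond 2 →R2
bond 3 →J1
bond 4 →Sf2

bond 0 →Sf1  (Sf1 (Sf) sets flow on bond)
bond 4 →Sf2  (Sf2 fixes flow; stroke at Sf2)
bond 3 →J1  (prefer integral on C1)
bond 1 →R1  (J1 effort already set via bond 3)
bond 2 →R2  (0-jn J1 has e-setter on 3)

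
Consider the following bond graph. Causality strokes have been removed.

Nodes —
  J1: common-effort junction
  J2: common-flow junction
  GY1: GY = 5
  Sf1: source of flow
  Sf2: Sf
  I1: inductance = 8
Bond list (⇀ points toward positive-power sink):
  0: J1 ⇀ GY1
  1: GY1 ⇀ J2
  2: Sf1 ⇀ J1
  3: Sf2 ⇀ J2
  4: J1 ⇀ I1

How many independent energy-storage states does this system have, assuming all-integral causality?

1  (I1 all integral)

β2 →Sf1  (Sf1 fixes flow; stroke at Sf1)
β3 →Sf2  (Sf2 (Sf) sets flow on bond)
β1 →J2  (common-f at J2 fixed by 3)
β0 →J1  (GY1: gyrator matches bond 1)
β4 →I1  (J1: bond 0 brought effort, rest push out)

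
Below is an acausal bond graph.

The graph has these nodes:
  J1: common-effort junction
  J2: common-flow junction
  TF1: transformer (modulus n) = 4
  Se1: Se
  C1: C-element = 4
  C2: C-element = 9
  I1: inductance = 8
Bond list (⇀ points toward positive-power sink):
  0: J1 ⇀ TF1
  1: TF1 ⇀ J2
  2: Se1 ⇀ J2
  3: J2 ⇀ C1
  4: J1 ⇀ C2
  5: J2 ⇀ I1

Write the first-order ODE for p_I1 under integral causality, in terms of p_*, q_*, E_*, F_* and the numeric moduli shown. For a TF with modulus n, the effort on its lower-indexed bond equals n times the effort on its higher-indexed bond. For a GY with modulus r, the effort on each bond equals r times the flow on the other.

dp_I1/dt = E_Se1 - q_C1/4 + q_C2/36

β2 stroke→J2  (source Se1 imposes e)
β3 stroke→J2  (C1: C, integral causality)
β4 stroke→J1  (prefer integral on C2)
β0 stroke→TF1  (common-e at J1 fixed by 4)
β1 stroke→J2  (TF TF1: opposite of bond 0)
β5 stroke→I1  (J2: last free bond brings flow in)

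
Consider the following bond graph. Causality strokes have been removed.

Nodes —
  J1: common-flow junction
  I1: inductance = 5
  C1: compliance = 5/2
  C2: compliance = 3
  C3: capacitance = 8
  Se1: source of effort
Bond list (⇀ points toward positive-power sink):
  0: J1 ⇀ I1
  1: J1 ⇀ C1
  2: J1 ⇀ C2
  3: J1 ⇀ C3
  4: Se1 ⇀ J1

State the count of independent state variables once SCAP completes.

#4 stroke at J1  (Se1 (Se) sets effort on bond)
#0 stroke at I1  (I1 integral (f out))
#1 stroke at J1  (1-jn J1 has f-setter on 0)
#2 stroke at J1  (J1 flow already set via bond 0)
#3 stroke at J1  (J1: bond 0 brought flow, rest push out)

4  (C1, C2, C3, I1 all integral)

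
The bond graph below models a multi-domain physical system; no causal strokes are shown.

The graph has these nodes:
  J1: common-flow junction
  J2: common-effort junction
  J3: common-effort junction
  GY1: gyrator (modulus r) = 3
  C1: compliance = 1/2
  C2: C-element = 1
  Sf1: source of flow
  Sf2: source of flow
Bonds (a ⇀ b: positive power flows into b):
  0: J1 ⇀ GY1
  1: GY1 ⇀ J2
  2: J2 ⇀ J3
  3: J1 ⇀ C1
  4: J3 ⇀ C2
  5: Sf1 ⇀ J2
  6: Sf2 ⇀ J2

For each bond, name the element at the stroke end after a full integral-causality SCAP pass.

β5 →Sf1  (source Sf1 imposes f)
β6 →Sf2  (source Sf2 imposes f)
β3 →J1  (C1 outputs effort q/C1)
β0 →GY1  (closing 1-jn rule on J1)
β1 →GY1  (GY1 both-in/both-out from 0)
β2 →J2  (J2: last free bond brings effort in)
β4 →J3  (closing 0-jn rule on J3)

#0 stroke at GY1
#1 stroke at GY1
#2 stroke at J2
#3 stroke at J1
#4 stroke at J3
#5 stroke at Sf1
#6 stroke at Sf2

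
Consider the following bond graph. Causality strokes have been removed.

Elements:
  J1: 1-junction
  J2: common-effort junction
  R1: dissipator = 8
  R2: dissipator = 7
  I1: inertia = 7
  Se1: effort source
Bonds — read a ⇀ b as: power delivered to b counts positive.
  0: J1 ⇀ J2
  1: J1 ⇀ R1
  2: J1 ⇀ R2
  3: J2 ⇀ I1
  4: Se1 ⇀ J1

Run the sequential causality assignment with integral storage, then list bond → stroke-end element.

bond 0 stroke→J2
bond 1 stroke→J1
bond 2 stroke→J1
bond 3 stroke→I1
bond 4 stroke→J1

β4 stroke at J1  (Se1 (Se) sets effort on bond)
β3 stroke at I1  (I1 outputs flow p/I1)
β0 stroke at J2  (J2 needs exactly one e-in)
β1 stroke at J1  (common-f at J1 fixed by 0)
β2 stroke at J1  (common-f at J1 fixed by 0)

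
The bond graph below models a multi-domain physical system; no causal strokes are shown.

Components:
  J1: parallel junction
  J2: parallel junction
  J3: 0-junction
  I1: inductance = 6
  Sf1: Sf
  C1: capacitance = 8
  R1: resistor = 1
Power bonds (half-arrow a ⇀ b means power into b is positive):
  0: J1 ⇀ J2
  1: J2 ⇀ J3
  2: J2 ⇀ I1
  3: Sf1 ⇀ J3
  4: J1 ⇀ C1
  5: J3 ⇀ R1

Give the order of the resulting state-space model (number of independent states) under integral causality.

b3 →Sf1  (Sf1 (Sf) sets flow on bond)
b2 →I1  (I1: I, integral causality)
b4 →J1  (C1 outputs effort q/C1)
b0 →J2  (J1 effort already set via bond 4)
b1 →J3  (0-jn J2 has e-setter on 0)
b5 →R1  (J3: bond 1 brought effort, rest push out)

2  (C1, I1 all integral)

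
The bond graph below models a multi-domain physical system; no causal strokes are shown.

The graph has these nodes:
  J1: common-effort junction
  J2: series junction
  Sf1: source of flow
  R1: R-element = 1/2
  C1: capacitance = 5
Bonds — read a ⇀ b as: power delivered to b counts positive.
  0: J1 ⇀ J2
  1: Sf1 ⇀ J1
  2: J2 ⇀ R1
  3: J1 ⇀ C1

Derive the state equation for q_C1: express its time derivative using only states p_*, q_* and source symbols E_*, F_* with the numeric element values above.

dq_C1/dt = F_Sf1 - 2*q_C1/5

b1 stroke→Sf1  (source Sf1 imposes f)
b3 stroke→J1  (C1 outputs effort q/C1)
b0 stroke→J2  (0-jn J1 has e-setter on 3)
b2 stroke→R1  (J2 needs exactly one f-in)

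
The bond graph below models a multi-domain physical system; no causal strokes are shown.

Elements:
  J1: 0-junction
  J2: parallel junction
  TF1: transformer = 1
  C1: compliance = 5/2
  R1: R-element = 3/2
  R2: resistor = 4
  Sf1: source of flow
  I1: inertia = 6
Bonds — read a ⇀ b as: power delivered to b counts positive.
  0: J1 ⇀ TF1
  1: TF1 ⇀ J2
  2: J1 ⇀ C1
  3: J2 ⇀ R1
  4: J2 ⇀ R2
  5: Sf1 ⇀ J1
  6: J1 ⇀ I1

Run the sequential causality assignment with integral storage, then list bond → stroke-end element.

b5 →Sf1  (Sf1 fixes flow; stroke at Sf1)
b2 →J1  (C1: C, integral causality)
b0 →TF1  (common-e at J1 fixed by 2)
b6 →I1  (common-e at J1 fixed by 2)
b1 →J2  (TF TF1: opposite of bond 0)
b3 →R1  (0-jn J2 has e-setter on 1)
b4 →R2  (0-jn J2 has e-setter on 1)

β0 →TF1
β1 →J2
β2 →J1
β3 →R1
β4 →R2
β5 →Sf1
β6 →I1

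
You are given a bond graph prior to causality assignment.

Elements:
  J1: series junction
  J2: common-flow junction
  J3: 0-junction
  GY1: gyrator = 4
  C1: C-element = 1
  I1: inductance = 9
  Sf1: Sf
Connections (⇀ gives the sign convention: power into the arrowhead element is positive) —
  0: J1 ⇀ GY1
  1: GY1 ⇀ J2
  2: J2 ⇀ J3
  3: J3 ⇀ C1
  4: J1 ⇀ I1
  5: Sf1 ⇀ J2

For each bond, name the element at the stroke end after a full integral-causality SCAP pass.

β5 |Sf1  (Sf1 (Sf) sets flow on bond)
β1 |J2  (1-jn J2 has f-setter on 5)
β2 |J2  (1-jn J2 has f-setter on 5)
β3 |J3  (J3: last free bond brings effort in)
β0 |J1  (GY1: gyrator matches bond 1)
β4 |I1  (closing 1-jn rule on J1)

β0 stroke at J1
β1 stroke at J2
β2 stroke at J2
β3 stroke at J3
β4 stroke at I1
β5 stroke at Sf1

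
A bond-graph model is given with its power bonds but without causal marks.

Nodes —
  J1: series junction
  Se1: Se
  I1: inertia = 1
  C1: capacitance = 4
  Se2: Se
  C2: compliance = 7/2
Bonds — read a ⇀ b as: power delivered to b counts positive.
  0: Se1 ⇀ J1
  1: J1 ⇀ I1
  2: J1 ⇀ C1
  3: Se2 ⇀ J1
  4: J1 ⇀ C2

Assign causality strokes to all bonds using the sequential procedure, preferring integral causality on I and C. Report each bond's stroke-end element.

#0 stroke→J1
#1 stroke→I1
#2 stroke→J1
#3 stroke→J1
#4 stroke→J1

β0 stroke→J1  (Se1 (Se) sets effort on bond)
β3 stroke→J1  (source Se2 imposes e)
β1 stroke→I1  (prefer integral on I1)
β2 stroke→J1  (common-f at J1 fixed by 1)
β4 stroke→J1  (J1: bond 1 brought flow, rest push out)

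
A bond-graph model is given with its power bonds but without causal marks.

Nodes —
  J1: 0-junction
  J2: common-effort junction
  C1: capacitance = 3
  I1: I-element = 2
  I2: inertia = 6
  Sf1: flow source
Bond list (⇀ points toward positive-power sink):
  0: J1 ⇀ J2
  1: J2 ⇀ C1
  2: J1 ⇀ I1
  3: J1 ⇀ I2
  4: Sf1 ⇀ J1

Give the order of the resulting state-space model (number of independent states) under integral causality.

β4 |Sf1  (Sf1: flow source, stroke at near end)
β1 |J2  (C1 integral (e out))
β0 |J1  (common-e at J2 fixed by 1)
β2 |I1  (0-jn J1 has e-setter on 0)
β3 |I2  (J1 effort already set via bond 0)

3  (C1, I1, I2 all integral)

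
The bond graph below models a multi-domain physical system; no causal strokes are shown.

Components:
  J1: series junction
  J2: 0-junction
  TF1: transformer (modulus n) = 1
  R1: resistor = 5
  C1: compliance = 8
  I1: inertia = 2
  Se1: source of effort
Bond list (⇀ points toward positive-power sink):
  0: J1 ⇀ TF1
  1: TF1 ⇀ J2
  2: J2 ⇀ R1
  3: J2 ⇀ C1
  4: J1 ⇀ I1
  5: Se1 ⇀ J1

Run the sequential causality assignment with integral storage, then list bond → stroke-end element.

b0 stroke at J1
b1 stroke at TF1
b2 stroke at R1
b3 stroke at J2
b4 stroke at I1
b5 stroke at J1

b5 stroke→J1  (Se1: effort source, stroke at far end)
b3 stroke→J2  (C1 integral (e out))
b1 stroke→TF1  (J2 effort already set via bond 3)
b2 stroke→R1  (0-jn J2 has e-setter on 3)
b0 stroke→J1  (TF1 one-in-one-out from 1)
b4 stroke→I1  (only one flow-in slot at J1)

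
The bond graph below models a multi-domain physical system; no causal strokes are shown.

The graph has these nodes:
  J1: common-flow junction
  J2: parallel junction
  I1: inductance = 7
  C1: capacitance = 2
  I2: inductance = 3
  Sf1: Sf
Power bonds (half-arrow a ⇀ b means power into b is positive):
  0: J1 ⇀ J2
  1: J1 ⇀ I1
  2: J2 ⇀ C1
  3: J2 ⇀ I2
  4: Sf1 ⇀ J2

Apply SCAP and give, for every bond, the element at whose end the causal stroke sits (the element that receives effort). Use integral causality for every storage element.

#4 stroke→Sf1  (source Sf1 imposes f)
#1 stroke→I1  (I1 integral (f out))
#0 stroke→J1  (common-f at J1 fixed by 1)
#2 stroke→J2  (prefer integral on C1)
#3 stroke→I2  (0-jn J2 has e-setter on 2)

#0 →J1
#1 →I1
#2 →J2
#3 →I2
#4 →Sf1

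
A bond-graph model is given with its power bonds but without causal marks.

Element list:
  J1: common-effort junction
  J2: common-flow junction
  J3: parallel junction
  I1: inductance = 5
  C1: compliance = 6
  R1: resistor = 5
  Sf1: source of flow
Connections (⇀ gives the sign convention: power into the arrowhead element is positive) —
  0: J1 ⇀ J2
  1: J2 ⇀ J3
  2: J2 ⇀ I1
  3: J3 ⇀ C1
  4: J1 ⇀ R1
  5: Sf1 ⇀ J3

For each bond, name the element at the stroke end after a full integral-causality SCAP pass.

β5 stroke→Sf1  (Sf1 fixes flow; stroke at Sf1)
β2 stroke→I1  (prefer integral on I1)
β0 stroke→J2  (J2: bond 2 brought flow, rest push out)
β1 stroke→J2  (1-jn J2 has f-setter on 2)
β3 stroke→J3  (J3 needs exactly one e-in)
β4 stroke→J1  (J1 needs exactly one e-in)

b0 →J2
b1 →J2
b2 →I1
b3 →J3
b4 →J1
b5 →Sf1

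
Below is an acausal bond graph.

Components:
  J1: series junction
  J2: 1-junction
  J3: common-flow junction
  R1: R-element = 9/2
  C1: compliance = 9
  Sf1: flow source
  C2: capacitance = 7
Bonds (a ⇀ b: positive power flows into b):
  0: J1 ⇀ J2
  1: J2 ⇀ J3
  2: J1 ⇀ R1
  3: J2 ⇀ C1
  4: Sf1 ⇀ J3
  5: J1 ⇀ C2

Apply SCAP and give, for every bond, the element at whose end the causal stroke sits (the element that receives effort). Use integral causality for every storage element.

β0 →J2
β1 →J3
β2 →J1
β3 →J2
β4 →Sf1
β5 →J1

β4 |Sf1  (source Sf1 imposes f)
β1 |J3  (common-f at J3 fixed by 4)
β0 |J2  (common-f at J2 fixed by 1)
β3 |J2  (1-jn J2 has f-setter on 1)
β2 |J1  (common-f at J1 fixed by 0)
β5 |J1  (1-jn J1 has f-setter on 0)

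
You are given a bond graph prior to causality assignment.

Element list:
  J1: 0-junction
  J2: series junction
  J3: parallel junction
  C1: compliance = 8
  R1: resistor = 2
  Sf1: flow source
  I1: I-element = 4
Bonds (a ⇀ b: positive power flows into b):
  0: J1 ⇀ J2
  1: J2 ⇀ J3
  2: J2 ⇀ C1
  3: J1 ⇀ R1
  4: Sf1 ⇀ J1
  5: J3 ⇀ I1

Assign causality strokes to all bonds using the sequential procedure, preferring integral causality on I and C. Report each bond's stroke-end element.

bond 4 →Sf1  (Sf1 fixes flow; stroke at Sf1)
bond 2 →J2  (prefer integral on C1)
bond 5 →I1  (I1 integral (f out))
bond 1 →J3  (only one effort-in slot at J3)
bond 0 →J2  (J2 flow already set via bond 1)
bond 3 →J1  (J1: last free bond brings effort in)

#0 stroke→J2
#1 stroke→J3
#2 stroke→J2
#3 stroke→J1
#4 stroke→Sf1
#5 stroke→I1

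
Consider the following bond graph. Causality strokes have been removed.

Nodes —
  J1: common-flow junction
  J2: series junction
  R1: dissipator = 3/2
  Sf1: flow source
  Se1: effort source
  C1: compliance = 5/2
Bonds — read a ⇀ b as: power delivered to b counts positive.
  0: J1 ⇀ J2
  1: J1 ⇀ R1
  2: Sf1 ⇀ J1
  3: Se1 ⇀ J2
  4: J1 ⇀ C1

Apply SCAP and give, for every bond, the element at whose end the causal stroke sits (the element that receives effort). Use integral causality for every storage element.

β0 →J1
β1 →J1
β2 →Sf1
β3 →J2
β4 →J1

β2 →Sf1  (Sf1: flow source, stroke at near end)
β3 →J2  (Se1 (Se) sets effort on bond)
β0 →J1  (common-f at J1 fixed by 2)
β1 →J1  (J1 flow already set via bond 2)
β4 →J1  (J1 flow already set via bond 2)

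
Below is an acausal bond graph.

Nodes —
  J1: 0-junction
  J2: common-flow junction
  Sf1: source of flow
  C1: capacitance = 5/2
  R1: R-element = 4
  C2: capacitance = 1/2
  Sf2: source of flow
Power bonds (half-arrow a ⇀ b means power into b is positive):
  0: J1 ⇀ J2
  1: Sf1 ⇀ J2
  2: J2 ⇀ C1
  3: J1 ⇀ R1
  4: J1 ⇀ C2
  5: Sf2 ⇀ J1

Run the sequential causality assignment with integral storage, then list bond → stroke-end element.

β0 →J2
β1 →Sf1
β2 →J2
β3 →R1
β4 →J1
β5 →Sf2

#1 →Sf1  (Sf1: flow source, stroke at near end)
#5 →Sf2  (Sf2: flow source, stroke at near end)
#0 →J2  (J2 flow already set via bond 1)
#2 →J2  (J2 flow already set via bond 1)
#4 →J1  (C2 integral (e out))
#3 →R1  (common-e at J1 fixed by 4)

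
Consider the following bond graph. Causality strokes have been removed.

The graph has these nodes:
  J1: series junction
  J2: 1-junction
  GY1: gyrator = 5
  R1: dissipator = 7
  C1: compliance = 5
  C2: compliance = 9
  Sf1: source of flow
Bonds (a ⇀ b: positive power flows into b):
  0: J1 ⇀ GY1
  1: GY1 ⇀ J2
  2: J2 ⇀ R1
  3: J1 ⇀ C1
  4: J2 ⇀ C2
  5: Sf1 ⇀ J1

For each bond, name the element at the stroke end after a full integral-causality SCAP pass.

#5 →Sf1  (Sf1 fixes flow; stroke at Sf1)
#0 →J1  (J1 flow already set via bond 5)
#3 →J1  (J1: bond 5 brought flow, rest push out)
#1 →J2  (GY1 both-in/both-out from 0)
#4 →J2  (C2 outputs effort q/C2)
#2 →R1  (J2 needs exactly one f-in)

#0 |J1
#1 |J2
#2 |R1
#3 |J1
#4 |J2
#5 |Sf1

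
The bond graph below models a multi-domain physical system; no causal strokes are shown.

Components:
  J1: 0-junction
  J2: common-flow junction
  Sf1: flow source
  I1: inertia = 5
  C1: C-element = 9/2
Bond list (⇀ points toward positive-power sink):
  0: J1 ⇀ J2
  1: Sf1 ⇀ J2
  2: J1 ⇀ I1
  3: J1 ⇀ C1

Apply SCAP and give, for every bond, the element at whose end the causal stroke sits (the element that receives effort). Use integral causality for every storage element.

b1 →Sf1  (Sf1: flow source, stroke at near end)
b0 →J2  (J2 flow already set via bond 1)
b2 →I1  (I1 outputs flow p/I1)
b3 →J1  (J1 needs exactly one e-in)

#0 |J2
#1 |Sf1
#2 |I1
#3 |J1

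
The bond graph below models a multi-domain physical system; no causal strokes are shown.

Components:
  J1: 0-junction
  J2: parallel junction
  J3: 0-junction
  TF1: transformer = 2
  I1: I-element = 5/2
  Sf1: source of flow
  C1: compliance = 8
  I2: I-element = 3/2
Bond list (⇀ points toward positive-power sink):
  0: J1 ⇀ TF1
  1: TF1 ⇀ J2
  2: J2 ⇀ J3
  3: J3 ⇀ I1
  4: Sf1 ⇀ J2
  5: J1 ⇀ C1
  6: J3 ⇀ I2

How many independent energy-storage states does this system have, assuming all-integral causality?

3  (C1, I1, I2 all integral)

b4 stroke at Sf1  (Sf1: flow source, stroke at near end)
b3 stroke at I1  (I1 integral (f out))
b5 stroke at J1  (C1 outputs effort q/C1)
b0 stroke at TF1  (0-jn J1 has e-setter on 5)
b1 stroke at J2  (through TF1, causality passes straight; one stroke at TF1)
b2 stroke at J3  (J2 effort already set via bond 1)
b6 stroke at I2  (0-jn J3 has e-setter on 2)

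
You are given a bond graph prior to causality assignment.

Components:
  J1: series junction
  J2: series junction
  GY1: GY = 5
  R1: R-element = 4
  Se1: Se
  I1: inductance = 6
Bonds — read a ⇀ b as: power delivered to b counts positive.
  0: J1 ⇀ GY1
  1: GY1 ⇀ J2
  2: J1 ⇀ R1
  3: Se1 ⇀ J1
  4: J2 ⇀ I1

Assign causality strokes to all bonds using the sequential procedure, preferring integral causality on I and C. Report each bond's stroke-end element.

β3 |J1  (source Se1 imposes e)
β4 |I1  (prefer integral on I1)
β1 |J2  (common-f at J2 fixed by 4)
β0 |J1  (GY GY1: same side as bond 1)
β2 |R1  (J1 needs exactly one f-in)

b0 stroke→J1
b1 stroke→J2
b2 stroke→R1
b3 stroke→J1
b4 stroke→I1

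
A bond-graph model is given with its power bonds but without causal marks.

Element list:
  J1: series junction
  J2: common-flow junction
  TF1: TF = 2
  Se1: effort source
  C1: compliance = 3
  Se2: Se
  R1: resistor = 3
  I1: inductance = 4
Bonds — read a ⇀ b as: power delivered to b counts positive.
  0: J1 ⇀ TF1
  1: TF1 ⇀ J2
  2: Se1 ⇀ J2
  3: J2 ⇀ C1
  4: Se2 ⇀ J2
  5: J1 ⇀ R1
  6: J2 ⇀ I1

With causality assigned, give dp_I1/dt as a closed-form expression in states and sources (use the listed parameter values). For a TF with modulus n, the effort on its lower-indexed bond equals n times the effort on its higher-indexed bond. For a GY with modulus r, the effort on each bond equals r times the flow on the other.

dp_I1/dt = E_Se1 + E_Se2 - 3*p_I1/16 - q_C1/3

bond 2 →J2  (Se1: effort source, stroke at far end)
bond 4 →J2  (Se2: effort source, stroke at far end)
bond 3 →J2  (C1: C, integral causality)
bond 6 →I1  (I1 integral (f out))
bond 1 →J2  (1-jn J2 has f-setter on 6)
bond 0 →TF1  (TF1: transformer flips bond 1)
bond 5 →J1  (J1 flow already set via bond 0)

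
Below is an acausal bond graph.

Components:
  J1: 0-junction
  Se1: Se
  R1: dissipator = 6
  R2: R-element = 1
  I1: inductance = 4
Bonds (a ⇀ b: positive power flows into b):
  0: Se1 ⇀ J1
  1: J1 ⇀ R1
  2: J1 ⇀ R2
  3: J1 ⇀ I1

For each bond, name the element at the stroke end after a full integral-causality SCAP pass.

b0 |J1  (Se1: effort source, stroke at far end)
b1 |R1  (0-jn J1 has e-setter on 0)
b2 |R2  (J1 effort already set via bond 0)
b3 |I1  (common-e at J1 fixed by 0)

bond 0 →J1
bond 1 →R1
bond 2 →R2
bond 3 →I1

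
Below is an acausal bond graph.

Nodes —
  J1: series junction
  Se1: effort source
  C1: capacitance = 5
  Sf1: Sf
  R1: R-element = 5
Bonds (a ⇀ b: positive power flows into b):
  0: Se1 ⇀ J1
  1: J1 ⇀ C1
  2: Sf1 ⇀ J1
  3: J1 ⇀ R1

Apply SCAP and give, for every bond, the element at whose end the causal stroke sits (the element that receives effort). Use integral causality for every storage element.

b0 |J1  (source Se1 imposes e)
b2 |Sf1  (Sf1 fixes flow; stroke at Sf1)
b1 |J1  (common-f at J1 fixed by 2)
b3 |J1  (1-jn J1 has f-setter on 2)

bond 0 |J1
bond 1 |J1
bond 2 |Sf1
bond 3 |J1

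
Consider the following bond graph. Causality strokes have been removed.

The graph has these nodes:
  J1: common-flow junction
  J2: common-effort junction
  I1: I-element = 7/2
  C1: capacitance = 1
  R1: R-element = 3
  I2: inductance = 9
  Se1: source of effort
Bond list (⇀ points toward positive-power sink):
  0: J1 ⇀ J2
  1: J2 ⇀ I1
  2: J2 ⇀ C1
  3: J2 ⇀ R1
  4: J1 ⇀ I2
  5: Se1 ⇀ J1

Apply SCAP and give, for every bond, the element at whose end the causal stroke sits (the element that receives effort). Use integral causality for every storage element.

bond 0 stroke→J1
bond 1 stroke→I1
bond 2 stroke→J2
bond 3 stroke→R1
bond 4 stroke→I2
bond 5 stroke→J1

β5 |J1  (Se1 (Se) sets effort on bond)
β1 |I1  (I1 outputs flow p/I1)
β2 |J2  (prefer integral on C1)
β0 |J1  (J2: bond 2 brought effort, rest push out)
β3 |R1  (J2 effort already set via bond 2)
β4 |I2  (closing 1-jn rule on J1)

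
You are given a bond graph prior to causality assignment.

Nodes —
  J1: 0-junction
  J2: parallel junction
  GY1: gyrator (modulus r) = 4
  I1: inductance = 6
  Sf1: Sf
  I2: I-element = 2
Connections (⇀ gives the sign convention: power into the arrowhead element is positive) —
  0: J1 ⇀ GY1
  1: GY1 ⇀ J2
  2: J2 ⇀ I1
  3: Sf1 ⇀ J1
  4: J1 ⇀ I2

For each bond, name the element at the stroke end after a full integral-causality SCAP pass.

bond 3 →Sf1  (source Sf1 imposes f)
bond 2 →I1  (I1 outputs flow p/I1)
bond 1 →J2  (J2: last free bond brings effort in)
bond 0 →J1  (through GY1, causality inverts; strokes same side of GY1)
bond 4 →I2  (J1 effort already set via bond 0)

b0 stroke at J1
b1 stroke at J2
b2 stroke at I1
b3 stroke at Sf1
b4 stroke at I2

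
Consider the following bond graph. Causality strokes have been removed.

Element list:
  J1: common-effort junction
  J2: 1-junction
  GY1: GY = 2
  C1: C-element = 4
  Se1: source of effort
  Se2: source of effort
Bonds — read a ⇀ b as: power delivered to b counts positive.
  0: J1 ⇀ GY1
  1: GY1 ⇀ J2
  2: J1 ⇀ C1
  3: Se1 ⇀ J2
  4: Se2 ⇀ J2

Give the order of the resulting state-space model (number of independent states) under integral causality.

#3 →J2  (Se1: effort source, stroke at far end)
#4 →J2  (Se2: effort source, stroke at far end)
#1 →GY1  (only one flow-in slot at J2)
#0 →GY1  (through GY1, causality inverts; strokes same side of GY1)
#2 →J1  (J1 needs exactly one e-in)

1  (C1 all integral)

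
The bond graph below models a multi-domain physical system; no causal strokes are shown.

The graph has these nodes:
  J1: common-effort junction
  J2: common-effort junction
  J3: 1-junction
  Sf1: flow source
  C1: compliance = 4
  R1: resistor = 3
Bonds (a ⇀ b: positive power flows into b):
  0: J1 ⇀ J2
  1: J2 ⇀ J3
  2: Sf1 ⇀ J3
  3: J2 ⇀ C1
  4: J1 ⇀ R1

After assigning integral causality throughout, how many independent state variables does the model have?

1  (C1 all integral)

b2 stroke→Sf1  (Sf1 (Sf) sets flow on bond)
b1 stroke→J3  (1-jn J3 has f-setter on 2)
b3 stroke→J2  (C1: C, integral causality)
b0 stroke→J1  (J2 effort already set via bond 3)
b4 stroke→R1  (0-jn J1 has e-setter on 0)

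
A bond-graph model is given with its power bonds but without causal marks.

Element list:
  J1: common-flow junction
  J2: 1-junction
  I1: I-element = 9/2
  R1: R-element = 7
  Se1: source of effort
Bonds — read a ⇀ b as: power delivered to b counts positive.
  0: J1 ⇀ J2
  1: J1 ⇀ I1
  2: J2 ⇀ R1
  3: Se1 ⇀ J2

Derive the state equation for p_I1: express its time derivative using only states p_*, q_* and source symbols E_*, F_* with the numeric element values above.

dp_I1/dt = E_Se1 - 14*p_I1/9

b3 →J2  (Se1: effort source, stroke at far end)
b1 →I1  (I1 integral (f out))
b0 →J1  (J1: bond 1 brought flow, rest push out)
b2 →J2  (J2 flow already set via bond 0)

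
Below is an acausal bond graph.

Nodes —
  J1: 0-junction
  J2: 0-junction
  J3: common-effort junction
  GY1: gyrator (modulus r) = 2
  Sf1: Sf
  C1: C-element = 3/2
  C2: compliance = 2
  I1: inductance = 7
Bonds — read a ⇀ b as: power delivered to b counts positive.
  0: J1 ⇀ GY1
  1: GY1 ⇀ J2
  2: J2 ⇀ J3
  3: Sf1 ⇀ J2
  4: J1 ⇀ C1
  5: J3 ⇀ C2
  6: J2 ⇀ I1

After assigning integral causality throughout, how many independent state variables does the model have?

#3 |Sf1  (Sf1 fixes flow; stroke at Sf1)
#4 |J1  (C1 outputs effort q/C1)
#0 |GY1  (J1: bond 4 brought effort, rest push out)
#1 |GY1  (GY GY1: same side as bond 0)
#5 |J3  (prefer integral on C2)
#2 |J2  (0-jn J3 has e-setter on 5)
#6 |I1  (J2 effort already set via bond 2)

3  (C1, C2, I1 all integral)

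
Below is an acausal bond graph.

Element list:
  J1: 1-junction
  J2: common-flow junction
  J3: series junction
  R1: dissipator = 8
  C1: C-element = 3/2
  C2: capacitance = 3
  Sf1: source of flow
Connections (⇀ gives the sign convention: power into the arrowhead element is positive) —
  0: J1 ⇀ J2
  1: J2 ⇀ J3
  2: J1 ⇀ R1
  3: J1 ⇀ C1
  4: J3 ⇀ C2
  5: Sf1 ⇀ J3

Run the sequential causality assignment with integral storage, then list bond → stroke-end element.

#0 stroke→J2
#1 stroke→J3
#2 stroke→J1
#3 stroke→J1
#4 stroke→J3
#5 stroke→Sf1

#5 stroke→Sf1  (Sf1: flow source, stroke at near end)
#1 stroke→J3  (1-jn J3 has f-setter on 5)
#4 stroke→J3  (J3: bond 5 brought flow, rest push out)
#0 stroke→J2  (common-f at J2 fixed by 1)
#2 stroke→J1  (1-jn J1 has f-setter on 0)
#3 stroke→J1  (J1 flow already set via bond 0)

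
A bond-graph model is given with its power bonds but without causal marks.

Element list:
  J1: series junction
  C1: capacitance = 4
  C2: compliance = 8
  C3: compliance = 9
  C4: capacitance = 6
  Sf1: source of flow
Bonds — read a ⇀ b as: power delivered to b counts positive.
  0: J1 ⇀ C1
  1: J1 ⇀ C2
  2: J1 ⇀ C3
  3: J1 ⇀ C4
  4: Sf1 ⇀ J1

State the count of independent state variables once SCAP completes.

4  (C1, C2, C3, C4 all integral)

β4 stroke at Sf1  (source Sf1 imposes f)
β0 stroke at J1  (J1: bond 4 brought flow, rest push out)
β1 stroke at J1  (J1 flow already set via bond 4)
β2 stroke at J1  (J1 flow already set via bond 4)
β3 stroke at J1  (J1: bond 4 brought flow, rest push out)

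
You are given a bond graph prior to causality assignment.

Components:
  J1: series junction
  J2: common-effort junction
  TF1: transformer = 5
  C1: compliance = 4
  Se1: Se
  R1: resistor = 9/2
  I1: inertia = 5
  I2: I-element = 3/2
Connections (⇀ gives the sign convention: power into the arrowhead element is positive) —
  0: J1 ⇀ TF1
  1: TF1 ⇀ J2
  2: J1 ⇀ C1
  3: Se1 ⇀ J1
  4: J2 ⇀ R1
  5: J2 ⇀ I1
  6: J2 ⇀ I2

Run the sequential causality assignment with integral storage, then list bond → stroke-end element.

β3 |J1  (Se1: effort source, stroke at far end)
β2 |J1  (C1 outputs effort q/C1)
β0 |TF1  (only one flow-in slot at J1)
β1 |J2  (TF1: transformer flips bond 0)
β4 |R1  (0-jn J2 has e-setter on 1)
β5 |I1  (J2: bond 1 brought effort, rest push out)
β6 |I2  (J2: bond 1 brought effort, rest push out)

b0 →TF1
b1 →J2
b2 →J1
b3 →J1
b4 →R1
b5 →I1
b6 →I2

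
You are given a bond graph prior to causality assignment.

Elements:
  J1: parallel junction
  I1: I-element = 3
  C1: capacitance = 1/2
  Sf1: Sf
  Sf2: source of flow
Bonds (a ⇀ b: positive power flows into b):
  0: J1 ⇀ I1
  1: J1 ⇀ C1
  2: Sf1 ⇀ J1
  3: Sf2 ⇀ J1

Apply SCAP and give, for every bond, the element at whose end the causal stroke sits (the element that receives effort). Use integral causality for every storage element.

#2 |Sf1  (Sf1 (Sf) sets flow on bond)
#3 |Sf2  (source Sf2 imposes f)
#0 |I1  (I1: I, integral causality)
#1 |J1  (J1 needs exactly one e-in)

#0 |I1
#1 |J1
#2 |Sf1
#3 |Sf2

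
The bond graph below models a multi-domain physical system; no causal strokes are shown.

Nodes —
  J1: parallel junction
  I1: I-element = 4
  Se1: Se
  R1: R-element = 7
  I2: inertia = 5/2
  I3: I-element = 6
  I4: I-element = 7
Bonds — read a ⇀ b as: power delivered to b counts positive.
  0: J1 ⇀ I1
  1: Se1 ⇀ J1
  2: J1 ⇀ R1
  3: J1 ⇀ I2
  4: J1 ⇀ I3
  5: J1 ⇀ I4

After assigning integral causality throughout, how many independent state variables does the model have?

4  (I1, I2, I3, I4 all integral)

bond 1 →J1  (Se1 (Se) sets effort on bond)
bond 0 →I1  (J1: bond 1 brought effort, rest push out)
bond 2 →R1  (J1 effort already set via bond 1)
bond 3 →I2  (0-jn J1 has e-setter on 1)
bond 4 →I3  (common-e at J1 fixed by 1)
bond 5 →I4  (0-jn J1 has e-setter on 1)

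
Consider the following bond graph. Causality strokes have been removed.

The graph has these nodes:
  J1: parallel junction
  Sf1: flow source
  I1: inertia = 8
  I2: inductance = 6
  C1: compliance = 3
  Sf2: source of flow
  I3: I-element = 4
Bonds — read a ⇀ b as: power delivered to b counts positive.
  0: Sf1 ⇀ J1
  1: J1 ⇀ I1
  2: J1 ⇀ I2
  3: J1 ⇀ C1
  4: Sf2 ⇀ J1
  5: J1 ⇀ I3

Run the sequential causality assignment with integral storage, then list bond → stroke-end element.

β0 |Sf1  (Sf1 (Sf) sets flow on bond)
β4 |Sf2  (Sf2 fixes flow; stroke at Sf2)
β1 |I1  (I1: I, integral causality)
β2 |I2  (I2 outputs flow p/I2)
β3 |J1  (C1 outputs effort q/C1)
β5 |I3  (0-jn J1 has e-setter on 3)

β0 stroke→Sf1
β1 stroke→I1
β2 stroke→I2
β3 stroke→J1
β4 stroke→Sf2
β5 stroke→I3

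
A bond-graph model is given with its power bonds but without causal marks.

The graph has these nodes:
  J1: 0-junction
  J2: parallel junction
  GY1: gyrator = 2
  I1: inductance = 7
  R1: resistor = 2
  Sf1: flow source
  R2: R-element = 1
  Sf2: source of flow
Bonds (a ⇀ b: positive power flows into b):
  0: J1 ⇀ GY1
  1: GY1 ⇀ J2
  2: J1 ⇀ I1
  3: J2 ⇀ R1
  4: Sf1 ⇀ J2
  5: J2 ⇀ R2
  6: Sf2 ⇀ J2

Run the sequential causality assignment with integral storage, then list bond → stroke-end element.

bond 0 |J1
bond 1 |J2
bond 2 |I1
bond 3 |R1
bond 4 |Sf1
bond 5 |R2
bond 6 |Sf2

b4 stroke at Sf1  (Sf1 (Sf) sets flow on bond)
b6 stroke at Sf2  (source Sf2 imposes f)
b2 stroke at I1  (I1: I, integral causality)
b0 stroke at J1  (J1: last free bond brings effort in)
b1 stroke at J2  (GY1: gyrator matches bond 0)
b3 stroke at R1  (common-e at J2 fixed by 1)
b5 stroke at R2  (0-jn J2 has e-setter on 1)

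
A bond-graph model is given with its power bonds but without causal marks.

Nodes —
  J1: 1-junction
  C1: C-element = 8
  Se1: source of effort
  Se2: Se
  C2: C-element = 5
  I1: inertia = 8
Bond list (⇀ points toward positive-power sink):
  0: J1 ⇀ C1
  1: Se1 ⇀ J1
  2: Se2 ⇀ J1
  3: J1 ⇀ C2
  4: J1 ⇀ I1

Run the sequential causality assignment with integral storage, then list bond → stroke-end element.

β1 stroke→J1  (Se1: effort source, stroke at far end)
β2 stroke→J1  (Se2 (Se) sets effort on bond)
β0 stroke→J1  (C1 outputs effort q/C1)
β3 stroke→J1  (prefer integral on C2)
β4 stroke→I1  (only one flow-in slot at J1)

#0 →J1
#1 →J1
#2 →J1
#3 →J1
#4 →I1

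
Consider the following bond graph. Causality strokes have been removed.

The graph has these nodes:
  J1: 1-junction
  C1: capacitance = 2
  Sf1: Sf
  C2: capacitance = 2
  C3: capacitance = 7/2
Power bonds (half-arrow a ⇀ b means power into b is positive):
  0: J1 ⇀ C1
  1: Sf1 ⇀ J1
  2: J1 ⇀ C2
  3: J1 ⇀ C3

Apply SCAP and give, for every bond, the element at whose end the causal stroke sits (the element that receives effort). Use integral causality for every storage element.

bond 0 stroke→J1
bond 1 stroke→Sf1
bond 2 stroke→J1
bond 3 stroke→J1

#1 stroke at Sf1  (source Sf1 imposes f)
#0 stroke at J1  (1-jn J1 has f-setter on 1)
#2 stroke at J1  (1-jn J1 has f-setter on 1)
#3 stroke at J1  (J1 flow already set via bond 1)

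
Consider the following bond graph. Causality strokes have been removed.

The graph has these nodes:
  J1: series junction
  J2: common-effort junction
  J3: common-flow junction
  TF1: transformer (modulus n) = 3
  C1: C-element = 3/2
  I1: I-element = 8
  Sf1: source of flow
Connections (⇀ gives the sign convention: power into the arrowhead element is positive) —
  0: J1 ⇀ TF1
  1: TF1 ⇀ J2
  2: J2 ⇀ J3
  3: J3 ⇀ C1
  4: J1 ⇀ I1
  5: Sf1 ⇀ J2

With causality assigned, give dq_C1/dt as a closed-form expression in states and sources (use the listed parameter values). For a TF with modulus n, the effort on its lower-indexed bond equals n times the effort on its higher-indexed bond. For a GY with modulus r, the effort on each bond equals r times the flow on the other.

#5 →Sf1  (Sf1 fixes flow; stroke at Sf1)
#3 →J3  (C1: C, integral causality)
#2 →J2  (only one flow-in slot at J3)
#1 →TF1  (common-e at J2 fixed by 2)
#0 →J1  (through TF1, causality passes straight; one stroke at TF1)
#4 →I1  (J1: last free bond brings flow in)

dq_C1/dt = F_Sf1 + 3*p_I1/8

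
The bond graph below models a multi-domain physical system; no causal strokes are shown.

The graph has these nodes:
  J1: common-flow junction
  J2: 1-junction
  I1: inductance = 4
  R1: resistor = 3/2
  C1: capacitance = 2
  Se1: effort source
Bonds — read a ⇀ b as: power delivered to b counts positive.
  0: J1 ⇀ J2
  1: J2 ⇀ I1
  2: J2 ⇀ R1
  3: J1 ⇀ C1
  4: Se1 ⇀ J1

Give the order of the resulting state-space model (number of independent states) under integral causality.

2  (C1, I1 all integral)

β4 stroke at J1  (Se1 (Se) sets effort on bond)
β1 stroke at I1  (I1 integral (f out))
β0 stroke at J2  (J2: bond 1 brought flow, rest push out)
β2 stroke at J2  (J2 flow already set via bond 1)
β3 stroke at J1  (J1 flow already set via bond 0)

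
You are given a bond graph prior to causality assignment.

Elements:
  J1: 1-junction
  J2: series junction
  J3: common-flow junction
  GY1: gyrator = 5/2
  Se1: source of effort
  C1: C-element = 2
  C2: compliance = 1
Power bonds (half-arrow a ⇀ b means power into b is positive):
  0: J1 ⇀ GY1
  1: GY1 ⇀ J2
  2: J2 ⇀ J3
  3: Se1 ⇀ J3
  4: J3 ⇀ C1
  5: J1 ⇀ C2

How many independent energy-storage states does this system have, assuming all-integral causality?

bond 3 →J3  (Se1 (Se) sets effort on bond)
bond 4 →J3  (C1 outputs effort q/C1)
bond 2 →J2  (J3: last free bond brings flow in)
bond 1 →GY1  (J2: last free bond brings flow in)
bond 0 →GY1  (GY GY1: same side as bond 1)
bond 5 →J1  (J1: bond 0 brought flow, rest push out)

2  (C1, C2 all integral)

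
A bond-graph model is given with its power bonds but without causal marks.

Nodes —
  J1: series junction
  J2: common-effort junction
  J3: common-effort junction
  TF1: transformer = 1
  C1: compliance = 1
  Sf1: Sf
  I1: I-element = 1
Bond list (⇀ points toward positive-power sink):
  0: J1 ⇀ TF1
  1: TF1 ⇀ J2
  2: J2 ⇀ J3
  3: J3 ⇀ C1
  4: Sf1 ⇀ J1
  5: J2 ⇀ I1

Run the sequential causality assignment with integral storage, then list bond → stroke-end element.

b4 |Sf1  (Sf1 (Sf) sets flow on bond)
b0 |J1  (common-f at J1 fixed by 4)
b1 |TF1  (TF1 one-in-one-out from 0)
b3 |J3  (C1 outputs effort q/C1)
b2 |J2  (J3 effort already set via bond 3)
b5 |I1  (common-e at J2 fixed by 2)

#0 →J1
#1 →TF1
#2 →J2
#3 →J3
#4 →Sf1
#5 →I1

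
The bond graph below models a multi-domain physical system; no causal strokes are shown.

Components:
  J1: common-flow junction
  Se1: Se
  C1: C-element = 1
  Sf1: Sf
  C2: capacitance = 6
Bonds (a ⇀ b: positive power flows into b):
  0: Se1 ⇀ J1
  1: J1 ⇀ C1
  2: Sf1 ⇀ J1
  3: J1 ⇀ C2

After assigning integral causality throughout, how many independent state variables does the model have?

#0 stroke→J1  (Se1 fixes effort; stroke away)
#2 stroke→Sf1  (Sf1 fixes flow; stroke at Sf1)
#1 stroke→J1  (common-f at J1 fixed by 2)
#3 stroke→J1  (J1 flow already set via bond 2)

2  (C1, C2 all integral)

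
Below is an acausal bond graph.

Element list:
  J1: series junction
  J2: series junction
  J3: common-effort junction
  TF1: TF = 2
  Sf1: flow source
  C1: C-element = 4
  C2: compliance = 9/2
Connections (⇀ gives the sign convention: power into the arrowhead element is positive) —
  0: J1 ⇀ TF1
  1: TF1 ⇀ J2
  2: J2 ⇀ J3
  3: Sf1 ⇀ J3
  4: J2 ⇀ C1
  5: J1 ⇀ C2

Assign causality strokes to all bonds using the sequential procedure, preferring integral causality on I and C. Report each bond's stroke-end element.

bond 0 |TF1
bond 1 |J2
bond 2 |J3
bond 3 |Sf1
bond 4 |J2
bond 5 |J1

β3 stroke→Sf1  (source Sf1 imposes f)
β2 stroke→J3  (J3 needs exactly one e-in)
β1 stroke→J2  (J2 flow already set via bond 2)
β4 stroke→J2  (J2 flow already set via bond 2)
β0 stroke→TF1  (TF1: transformer flips bond 1)
β5 stroke→J1  (J1: bond 0 brought flow, rest push out)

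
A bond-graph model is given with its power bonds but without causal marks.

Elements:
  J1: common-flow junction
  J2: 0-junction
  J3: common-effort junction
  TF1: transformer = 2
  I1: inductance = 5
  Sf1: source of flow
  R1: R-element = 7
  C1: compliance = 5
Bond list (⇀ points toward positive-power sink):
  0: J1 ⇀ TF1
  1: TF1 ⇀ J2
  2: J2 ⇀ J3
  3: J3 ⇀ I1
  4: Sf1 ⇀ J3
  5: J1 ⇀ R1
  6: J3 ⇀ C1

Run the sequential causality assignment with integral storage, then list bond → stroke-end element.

b0 →J1
b1 →TF1
b2 →J2
b3 →I1
b4 →Sf1
b5 →R1
b6 →J3

b4 stroke at Sf1  (Sf1 (Sf) sets flow on bond)
b3 stroke at I1  (I1 outputs flow p/I1)
b6 stroke at J3  (C1: C, integral causality)
b2 stroke at J2  (J3 effort already set via bond 6)
b1 stroke at TF1  (J2: bond 2 brought effort, rest push out)
b0 stroke at J1  (TF1: transformer flips bond 1)
b5 stroke at R1  (closing 1-jn rule on J1)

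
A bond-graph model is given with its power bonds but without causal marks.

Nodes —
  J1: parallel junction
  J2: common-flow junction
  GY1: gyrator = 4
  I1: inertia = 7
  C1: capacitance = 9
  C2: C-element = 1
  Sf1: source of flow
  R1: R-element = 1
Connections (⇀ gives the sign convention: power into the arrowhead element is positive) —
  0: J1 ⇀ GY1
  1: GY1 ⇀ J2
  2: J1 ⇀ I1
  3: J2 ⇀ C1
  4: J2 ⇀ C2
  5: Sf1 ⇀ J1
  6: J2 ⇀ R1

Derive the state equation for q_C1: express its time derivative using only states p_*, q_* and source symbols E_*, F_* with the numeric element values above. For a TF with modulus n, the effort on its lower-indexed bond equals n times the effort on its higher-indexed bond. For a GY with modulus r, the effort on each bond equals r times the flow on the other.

dq_C1/dt = 4*F_Sf1 - 4*p_I1/7 - q_C1/9 - q_C2

b5 →Sf1  (source Sf1 imposes f)
b2 →I1  (I1 outputs flow p/I1)
b0 →J1  (J1 needs exactly one e-in)
b1 →J2  (GY1: gyrator matches bond 0)
b3 →J2  (prefer integral on C1)
b4 →J2  (C2: C, integral causality)
b6 →R1  (closing 1-jn rule on J2)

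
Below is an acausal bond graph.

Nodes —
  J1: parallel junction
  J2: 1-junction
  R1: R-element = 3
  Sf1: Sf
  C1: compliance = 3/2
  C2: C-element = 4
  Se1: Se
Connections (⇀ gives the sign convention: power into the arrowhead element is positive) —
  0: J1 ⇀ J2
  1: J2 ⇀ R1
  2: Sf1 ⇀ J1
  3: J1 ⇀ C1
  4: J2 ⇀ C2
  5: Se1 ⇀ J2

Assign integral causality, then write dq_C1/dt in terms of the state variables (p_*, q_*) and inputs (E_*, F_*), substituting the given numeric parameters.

dq_C1/dt = -E_Se1/3 + F_Sf1 - 2*q_C1/9 + q_C2/12

#2 →Sf1  (Sf1 (Sf) sets flow on bond)
#5 →J2  (Se1 fixes effort; stroke away)
#3 →J1  (prefer integral on C1)
#0 →J2  (0-jn J1 has e-setter on 3)
#4 →J2  (prefer integral on C2)
#1 →R1  (only one flow-in slot at J2)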